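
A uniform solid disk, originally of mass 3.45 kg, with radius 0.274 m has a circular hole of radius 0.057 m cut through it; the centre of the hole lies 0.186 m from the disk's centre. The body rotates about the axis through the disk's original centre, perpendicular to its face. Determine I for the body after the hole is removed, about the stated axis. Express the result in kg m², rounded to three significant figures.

0.124

Unpierced body about its centre: I₀ = (1/2)MR² = (1/2)(3.45)(0.274)² = 0.12951 kg m².
The removed disk has mass m = M·(r/R)² = (3.45)(0.057/0.274)² = 0.1493 kg (same uniform areal density).
Its moment of inertia about the rotation axis (parallel-axis theorem): I_hole = (1/2)mr² + md² = (1/2)(0.1493)(0.057)² + (0.1493)(0.186)² = 0.0054078 kg m².
Treating the hole as negative mass, I = I₀ − I_hole = 0.12951 − 0.0054078 = 0.1241 kg m².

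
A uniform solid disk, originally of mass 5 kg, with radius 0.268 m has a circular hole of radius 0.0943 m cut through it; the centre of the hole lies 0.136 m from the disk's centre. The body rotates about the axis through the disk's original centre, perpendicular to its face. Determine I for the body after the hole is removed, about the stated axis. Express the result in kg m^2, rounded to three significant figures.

Unpierced body about its centre: I₀ = (1/2)MR² = (1/2)(5)(0.268)² = 0.17956 kg m^2.
The removed disk has mass m = M·(r/R)² = (5)(0.0943/0.268)² = 0.61905 kg (same uniform areal density).
Its moment of inertia about the rotation axis (parallel-axis theorem): I_hole = (1/2)mr² + md² = (1/2)(0.61905)(0.0943)² + (0.61905)(0.136)² = 0.014202 kg m^2.
Treating the hole as negative mass, I = I₀ − I_hole = 0.17956 − 0.014202 = 0.16536 kg m^2.

0.165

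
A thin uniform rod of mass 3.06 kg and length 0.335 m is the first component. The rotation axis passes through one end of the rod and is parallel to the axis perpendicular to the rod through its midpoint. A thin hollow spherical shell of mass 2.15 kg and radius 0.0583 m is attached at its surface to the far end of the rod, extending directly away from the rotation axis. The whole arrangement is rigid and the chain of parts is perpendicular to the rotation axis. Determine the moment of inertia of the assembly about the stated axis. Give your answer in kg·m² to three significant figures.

Thin rod: I_cm = (1/12)ML² = (1/12)(3.06)(0.335)² = 0.028617 kg·m²; centre at d = 0.1675 m, so I = I_cm + Md² gives I = 0.028617 + (3.06)(0.1675)² = 0.11447 kg·m².
Spherical shell: I_cm = (2/3)MR² = (2/3)(2.15)(0.0583)² = 0.0048717 kg·m²; centre at d = 0.1675 + 0.1675 + 0.0583 = 0.3933 m, so I = I_cm + Md² gives I = 0.0048717 + (2.15)(0.3933)² = 0.33744 kg·m².
Total I = 0.11447 + 0.33744 = 0.45191 kg·m².

0.452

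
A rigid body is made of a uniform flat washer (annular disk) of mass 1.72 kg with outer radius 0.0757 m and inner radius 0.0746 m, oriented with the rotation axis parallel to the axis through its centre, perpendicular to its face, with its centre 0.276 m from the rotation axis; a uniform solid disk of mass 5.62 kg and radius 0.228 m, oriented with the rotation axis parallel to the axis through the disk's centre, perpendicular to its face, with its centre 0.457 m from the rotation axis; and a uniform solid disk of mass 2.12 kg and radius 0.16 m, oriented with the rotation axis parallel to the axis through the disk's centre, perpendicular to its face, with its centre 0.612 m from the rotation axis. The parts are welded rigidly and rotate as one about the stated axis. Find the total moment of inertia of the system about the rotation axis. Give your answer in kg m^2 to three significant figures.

2.28

Annular disk: I_cm = (1/2)M(R²+r²) = (1/2)(1.72)[(0.0757)² + (0.0746)²] = 0.0097143 kg m^2; centre at d = 0.276 m, so I = I_cm + Md² gives I = 0.0097143 + (1.72)(0.276)² = 0.14074 kg m^2.
Solid disk: I_cm = (1/2)MR² = (1/2)(5.62)(0.228)² = 0.14608 kg m^2; centre at d = 0.457 m, so I = I_cm + Md² gives I = 0.14608 + (5.62)(0.457)² = 1.3198 kg m^2.
Solid disk: I_cm = (1/2)MR² = (1/2)(2.12)(0.16)² = 0.027136 kg m^2; centre at d = 0.612 m, so I = I_cm + Md² gives I = 0.027136 + (2.12)(0.612)² = 0.82117 kg m^2.
Total I = 0.14074 + 1.3198 + 0.82117 = 2.2817 kg m^2.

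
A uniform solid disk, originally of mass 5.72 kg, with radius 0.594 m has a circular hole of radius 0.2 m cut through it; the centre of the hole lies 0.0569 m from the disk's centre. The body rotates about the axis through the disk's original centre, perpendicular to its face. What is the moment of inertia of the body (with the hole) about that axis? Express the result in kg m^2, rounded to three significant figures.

Unpierced body about its centre: I₀ = (1/2)MR² = (1/2)(5.72)(0.594)² = 1.0091 kg m^2.
The removed disk has mass m = M·(r/R)² = (5.72)(0.2/0.594)² = 0.64846 kg (same uniform areal density).
Its moment of inertia about the rotation axis (parallel-axis theorem): I_hole = (1/2)mr² + md² = (1/2)(0.64846)(0.2)² + (0.64846)(0.0569)² = 0.015069 kg m^2.
Treating the hole as negative mass, I = I₀ − I_hole = 1.0091 − 0.015069 = 0.99404 kg m^2.

0.994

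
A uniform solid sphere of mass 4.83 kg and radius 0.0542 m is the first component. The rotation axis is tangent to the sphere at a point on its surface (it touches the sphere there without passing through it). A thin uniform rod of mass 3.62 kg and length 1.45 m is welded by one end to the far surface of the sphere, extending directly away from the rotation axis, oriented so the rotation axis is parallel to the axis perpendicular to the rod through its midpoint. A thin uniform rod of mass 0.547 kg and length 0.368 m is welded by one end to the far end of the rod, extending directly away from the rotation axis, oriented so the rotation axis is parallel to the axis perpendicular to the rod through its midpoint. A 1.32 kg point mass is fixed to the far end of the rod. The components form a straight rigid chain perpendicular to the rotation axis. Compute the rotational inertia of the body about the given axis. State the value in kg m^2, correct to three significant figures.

9.73

Solid sphere: I_cm = (2/5)MR² = (2/5)(4.83)(0.0542)² = 0.0056755 kg m^2; centre at d = 0.0542 m, so I = I_cm + Md² gives I = 0.0056755 + (4.83)(0.0542)² = 0.019864 kg m^2.
Thin rod: I_cm = (1/12)ML² = (1/12)(3.62)(1.45)² = 0.63425 kg m^2; centre at d = 0.0542 + 0.0542 + 0.725 = 0.8334 m, so I = I_cm + Md² gives I = 0.63425 + (3.62)(0.8334)² = 3.1485 kg m^2.
Thin rod: I_cm = (1/12)ML² = (1/12)(0.547)(0.368)² = 0.0061731 kg m^2; centre at d = 0.0542 + 0.0542 + 0.725 + 0.725 + 0.184 = 1.7424 m, so I = I_cm + Md² gives I = 0.0061731 + (0.547)(1.7424)² = 1.6668 kg m^2.
Point mass: I_cm = 0; centre at d = 0.0542 + 0.0542 + 0.725 + 0.725 + 0.184 + 0.184 = 1.9264 m, so I = I_cm + Md² gives I = 0 + (1.32)(1.9264)² = 4.8985 kg m^2.
Total I = 0.019864 + 3.1485 + 1.6668 + 4.8985 = 9.7338 kg m^2.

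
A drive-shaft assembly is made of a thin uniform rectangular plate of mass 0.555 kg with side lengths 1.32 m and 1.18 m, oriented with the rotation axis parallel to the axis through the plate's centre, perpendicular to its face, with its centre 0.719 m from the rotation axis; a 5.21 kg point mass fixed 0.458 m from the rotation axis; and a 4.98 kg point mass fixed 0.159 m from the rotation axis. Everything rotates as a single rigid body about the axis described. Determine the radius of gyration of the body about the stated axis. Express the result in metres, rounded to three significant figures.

0.392

Rectangular plate: I_cm = (1/12)M(a²+b²) = (1/12)(0.555)[(1.32)² + (1.18)²] = 0.14498 kg·m²; centre at d = 0.719 m, so I = I_cm + Md² gives I = 0.14498 + (0.555)(0.719)² = 0.4319 kg·m².
Point mass: I_cm = 0; centre at d = 0.458 m, so I = I_cm + Md² gives I = 0 + (5.21)(0.458)² = 1.0929 kg·m².
Point mass: I_cm = 0; centre at d = 0.159 m, so I = I_cm + Md² gives I = 0 + (4.98)(0.159)² = 0.1259 kg·m².
Total I = 1.6507 kg·m²; total mass M = 10.745 kg.
k = √(I/M) = √(1.6507/10.745) = 0.39195 m.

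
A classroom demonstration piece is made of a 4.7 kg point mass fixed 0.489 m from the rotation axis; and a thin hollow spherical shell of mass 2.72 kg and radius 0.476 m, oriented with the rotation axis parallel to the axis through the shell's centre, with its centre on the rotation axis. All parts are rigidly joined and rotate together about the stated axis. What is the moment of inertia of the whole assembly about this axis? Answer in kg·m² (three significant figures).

Point mass: I_cm = 0; centre at d = 0.489 m, so I = I_cm + Md² gives I = 0 + (4.7)(0.489)² = 1.1239 kg·m².
Spherical shell: I_cm = (2/3)MR² = (2/3)(2.72)(0.476)² = 0.41086 kg·m²; axis through the centre, so I = 0.41086 kg·m².
Total I = 1.1239 + 0.41086 = 1.5347 kg·m².

1.53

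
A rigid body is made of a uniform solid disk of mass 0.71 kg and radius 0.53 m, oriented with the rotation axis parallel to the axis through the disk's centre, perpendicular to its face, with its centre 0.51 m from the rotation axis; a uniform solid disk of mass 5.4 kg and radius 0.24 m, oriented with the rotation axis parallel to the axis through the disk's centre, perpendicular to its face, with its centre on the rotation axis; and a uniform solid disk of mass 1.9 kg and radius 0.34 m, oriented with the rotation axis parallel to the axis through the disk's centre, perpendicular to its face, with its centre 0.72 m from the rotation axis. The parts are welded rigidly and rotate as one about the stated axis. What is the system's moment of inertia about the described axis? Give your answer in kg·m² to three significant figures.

Solid disk: I_cm = (1/2)MR² = (1/2)(0.71)(0.53)² = 0.09972 kg·m²; centre at d = 0.51 m, so I = I_cm + Md² gives I = 0.09972 + (0.71)(0.51)² = 0.28439 kg·m².
Solid disk: I_cm = (1/2)MR² = (1/2)(5.4)(0.24)² = 0.15552 kg·m²; axis through the centre, so I = 0.15552 kg·m².
Solid disk: I_cm = (1/2)MR² = (1/2)(1.9)(0.34)² = 0.10982 kg·m²; centre at d = 0.72 m, so I = I_cm + Md² gives I = 0.10982 + (1.9)(0.72)² = 1.0948 kg·m².
Total I = 0.28439 + 0.15552 + 1.0948 = 1.5347 kg·m².

1.53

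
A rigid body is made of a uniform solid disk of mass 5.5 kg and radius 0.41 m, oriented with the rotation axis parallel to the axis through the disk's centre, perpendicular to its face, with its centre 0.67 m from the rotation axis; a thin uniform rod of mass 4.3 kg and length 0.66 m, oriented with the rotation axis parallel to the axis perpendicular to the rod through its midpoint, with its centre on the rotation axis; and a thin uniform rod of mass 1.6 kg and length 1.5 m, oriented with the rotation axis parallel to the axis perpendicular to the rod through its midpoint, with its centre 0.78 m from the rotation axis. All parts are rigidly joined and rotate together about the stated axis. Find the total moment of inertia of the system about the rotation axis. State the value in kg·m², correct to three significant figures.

4.36

Solid disk: I_cm = (1/2)MR² = (1/2)(5.5)(0.41)² = 0.46227 kg·m²; centre at d = 0.67 m, so I = I_cm + Md² gives I = 0.46227 + (5.5)(0.67)² = 2.9312 kg·m².
Thin rod: I_cm = (1/12)ML² = (1/12)(4.3)(0.66)² = 0.15609 kg·m²; axis through the centre, so I = 0.15609 kg·m².
Thin rod: I_cm = (1/12)ML² = (1/12)(1.6)(1.5)² = 0.3 kg·m²; centre at d = 0.78 m, so I = I_cm + Md² gives I = 0.3 + (1.6)(0.78)² = 1.2734 kg·m².
Total I = 2.9312 + 0.15609 + 1.2734 = 4.3608 kg·m².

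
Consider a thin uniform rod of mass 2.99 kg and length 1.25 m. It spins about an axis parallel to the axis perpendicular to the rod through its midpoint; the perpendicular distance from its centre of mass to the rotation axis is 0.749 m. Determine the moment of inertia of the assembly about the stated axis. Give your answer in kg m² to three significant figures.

I_cm = (1/12)ML² = (1/12)(2.99)(1.25)² = 0.38932 kg m²; centre at d = 0.749 m, so I = I_cm + Md² gives I = 0.38932 + (2.99)(0.749)² = 2.0667 kg m².

2.07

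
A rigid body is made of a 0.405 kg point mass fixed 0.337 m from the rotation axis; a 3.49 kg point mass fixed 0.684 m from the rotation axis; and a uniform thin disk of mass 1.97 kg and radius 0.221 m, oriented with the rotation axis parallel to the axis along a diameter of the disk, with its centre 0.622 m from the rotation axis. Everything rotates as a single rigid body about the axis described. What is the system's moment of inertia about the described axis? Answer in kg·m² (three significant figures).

2.47

Point mass: I_cm = 0; centre at d = 0.337 m, so the parallel axis theorem gives I = 0 + (0.405)(0.337)² = 0.045995 kg·m².
Point mass: I_cm = 0; centre at d = 0.684 m, so the parallel axis theorem gives I = 0 + (3.49)(0.684)² = 1.6328 kg·m².
Thin disk: I_cm = (1/4)MR² = (1/4)(1.97)(0.221)² = 0.024054 kg·m²; centre at d = 0.622 m, so the parallel axis theorem gives I = 0.024054 + (1.97)(0.622)² = 0.78622 kg·m².
Total I = 0.045995 + 1.6328 + 0.78622 = 2.465 kg·m².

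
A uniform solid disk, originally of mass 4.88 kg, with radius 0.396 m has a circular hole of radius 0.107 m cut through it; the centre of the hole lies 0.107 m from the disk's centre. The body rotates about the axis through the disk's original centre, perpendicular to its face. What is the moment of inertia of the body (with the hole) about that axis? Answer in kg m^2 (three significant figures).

0.377

Unpierced body about its centre: I₀ = (1/2)MR² = (1/2)(4.88)(0.396)² = 0.38263 kg m^2.
The removed disk has mass m = M·(r/R)² = (4.88)(0.107/0.396)² = 0.35628 kg (same uniform areal density).
Its moment of inertia about the rotation axis (parallel-axis theorem): I_hole = (1/2)mr² + md² = (1/2)(0.35628)(0.107)² + (0.35628)(0.107)² = 0.0061187 kg m^2.
Treating the hole as negative mass, I = I₀ − I_hole = 0.38263 − 0.0061187 = 0.37651 kg m^2.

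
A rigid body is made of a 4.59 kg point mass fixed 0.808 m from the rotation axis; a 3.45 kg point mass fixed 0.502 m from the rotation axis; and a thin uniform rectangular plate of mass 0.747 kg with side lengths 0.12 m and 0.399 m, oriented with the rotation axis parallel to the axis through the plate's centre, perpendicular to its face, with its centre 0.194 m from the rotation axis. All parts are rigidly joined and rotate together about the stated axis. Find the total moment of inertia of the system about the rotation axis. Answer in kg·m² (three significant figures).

Point mass: I_cm = 0; centre at d = 0.808 m, so the parallel axis theorem gives I = 0 + (4.59)(0.808)² = 2.9966 kg·m².
Point mass: I_cm = 0; centre at d = 0.502 m, so the parallel axis theorem gives I = 0 + (3.45)(0.502)² = 0.86941 kg·m².
Rectangular plate: I_cm = (1/12)M(a²+b²) = (1/12)(0.747)[(0.12)² + (0.399)²] = 0.010807 kg·m²; centre at d = 0.194 m, so the parallel axis theorem gives I = 0.010807 + (0.747)(0.194)² = 0.038921 kg·m².
Total I = 2.9966 + 0.86941 + 0.038921 = 3.905 kg·m².

3.90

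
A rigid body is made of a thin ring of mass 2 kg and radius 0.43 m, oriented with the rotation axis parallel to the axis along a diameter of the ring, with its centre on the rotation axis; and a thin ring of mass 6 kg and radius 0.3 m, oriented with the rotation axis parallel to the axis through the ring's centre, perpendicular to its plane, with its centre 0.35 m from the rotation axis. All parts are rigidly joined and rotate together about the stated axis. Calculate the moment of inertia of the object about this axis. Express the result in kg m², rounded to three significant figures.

Thin ring: I_cm = (1/2)MR² = (1/2)(2)(0.43)² = 0.1849 kg m²; axis through the centre, so I = 0.1849 kg m².
Thin ring: I_cm = MR² = (6)(0.3)² = 0.54 kg m²; centre at d = 0.35 m, so the parallel axis theorem gives I = 0.54 + (6)(0.35)² = 1.275 kg m².
Total I = 0.1849 + 1.275 = 1.4599 kg m².

1.46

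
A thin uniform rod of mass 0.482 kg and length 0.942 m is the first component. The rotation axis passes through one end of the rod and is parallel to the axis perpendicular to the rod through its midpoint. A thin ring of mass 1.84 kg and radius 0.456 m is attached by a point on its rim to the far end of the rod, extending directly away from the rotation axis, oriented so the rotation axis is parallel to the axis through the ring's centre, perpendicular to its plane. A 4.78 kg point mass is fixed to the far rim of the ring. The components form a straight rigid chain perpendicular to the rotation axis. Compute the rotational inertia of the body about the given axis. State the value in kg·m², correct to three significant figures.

Thin rod: I_cm = (1/12)ML² = (1/12)(0.482)(0.942)² = 0.035642 kg·m²; centre at d = 0.471 m, so the parallel axis theorem gives I = 0.035642 + (0.482)(0.471)² = 0.14257 kg·m².
Thin ring: I_cm = MR² = (1.84)(0.456)² = 0.3826 kg·m²; centre at d = 0.471 + 0.471 + 0.456 = 1.398 m, so the parallel axis theorem gives I = 0.3826 + (1.84)(1.398)² = 3.9787 kg·m².
Point mass: I_cm = 0; centre at d = 0.471 + 0.471 + 0.456 + 0.456 = 1.854 m, so the parallel axis theorem gives I = 0 + (4.78)(1.854)² = 16.43 kg·m².
Total I = 0.14257 + 3.9787 + 16.43 = 20.552 kg·m².

20.6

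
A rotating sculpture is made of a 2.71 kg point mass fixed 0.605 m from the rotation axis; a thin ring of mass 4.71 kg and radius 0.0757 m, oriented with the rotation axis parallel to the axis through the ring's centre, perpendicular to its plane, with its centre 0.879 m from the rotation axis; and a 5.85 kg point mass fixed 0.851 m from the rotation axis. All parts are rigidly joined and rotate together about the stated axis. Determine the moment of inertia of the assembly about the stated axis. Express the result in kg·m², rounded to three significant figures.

8.89

Point mass: I_cm = 0; centre at d = 0.605 m, so the parallel axis theorem gives I = 0 + (2.71)(0.605)² = 0.99193 kg·m².
Thin ring: I_cm = MR² = (4.71)(0.0757)² = 0.026991 kg·m²; centre at d = 0.879 m, so the parallel axis theorem gives I = 0.026991 + (4.71)(0.879)² = 3.6661 kg·m².
Point mass: I_cm = 0; centre at d = 0.851 m, so the parallel axis theorem gives I = 0 + (5.85)(0.851)² = 4.2366 kg·m².
Total I = 0.99193 + 3.6661 + 4.2366 = 8.8946 kg·m².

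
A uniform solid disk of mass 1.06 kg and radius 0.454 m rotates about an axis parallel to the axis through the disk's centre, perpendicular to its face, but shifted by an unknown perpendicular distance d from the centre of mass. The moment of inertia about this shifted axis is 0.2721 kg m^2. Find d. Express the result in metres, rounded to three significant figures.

0.392

About the centre-of-mass axis, I_cm = (1/2)MR² = (1/2)(1.06)(0.454)² = 0.10924 kg m^2.
Parallel axis theorem: I = I_cm + Md², so Md² = 0.2721 − 0.10924 = 0.16286 kg m^2.
d = √(0.16286 / 1.06) = 0.39197 m.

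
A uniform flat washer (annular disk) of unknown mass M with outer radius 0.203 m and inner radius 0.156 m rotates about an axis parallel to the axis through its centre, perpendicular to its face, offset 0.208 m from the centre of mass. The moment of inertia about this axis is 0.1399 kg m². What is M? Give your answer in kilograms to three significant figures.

I = I_cm + Md² = (1/2)M(R²+r²) + Md² = M·[0.5·[(0.203)² + (0.156)²] + (0.208)²] = M·0.076037.
So M = 0.1399 / 0.076037 = 1.8399 kg.

1.84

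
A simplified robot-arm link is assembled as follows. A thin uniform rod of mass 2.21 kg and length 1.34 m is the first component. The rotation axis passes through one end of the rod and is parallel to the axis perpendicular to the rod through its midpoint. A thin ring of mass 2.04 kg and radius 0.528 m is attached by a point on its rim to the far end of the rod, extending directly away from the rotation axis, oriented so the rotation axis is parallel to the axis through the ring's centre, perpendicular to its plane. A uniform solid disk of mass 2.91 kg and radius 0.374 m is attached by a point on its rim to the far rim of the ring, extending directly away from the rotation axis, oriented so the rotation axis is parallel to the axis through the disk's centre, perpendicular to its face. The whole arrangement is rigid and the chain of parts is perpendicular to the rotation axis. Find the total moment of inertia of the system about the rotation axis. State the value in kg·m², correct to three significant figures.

31.5

Thin rod: I_cm = (1/12)ML² = (1/12)(2.21)(1.34)² = 0.33069 kg·m²; centre at d = 0.67 m, so the parallel axis theorem gives I = 0.33069 + (2.21)(0.67)² = 1.3228 kg·m².
Thin ring: I_cm = MR² = (2.04)(0.528)² = 0.56872 kg·m²; centre at d = 0.67 + 0.67 + 0.528 = 1.868 m, so the parallel axis theorem gives I = 0.56872 + (2.04)(1.868)² = 7.6871 kg·m².
Solid disk: I_cm = (1/2)MR² = (1/2)(2.91)(0.374)² = 0.20352 kg·m²; centre at d = 0.67 + 0.67 + 0.528 + 0.528 + 0.374 = 2.77 m, so the parallel axis theorem gives I = 0.20352 + (2.91)(2.77)² = 22.532 kg·m².
Total I = 1.3228 + 7.6871 + 22.532 = 31.542 kg·m².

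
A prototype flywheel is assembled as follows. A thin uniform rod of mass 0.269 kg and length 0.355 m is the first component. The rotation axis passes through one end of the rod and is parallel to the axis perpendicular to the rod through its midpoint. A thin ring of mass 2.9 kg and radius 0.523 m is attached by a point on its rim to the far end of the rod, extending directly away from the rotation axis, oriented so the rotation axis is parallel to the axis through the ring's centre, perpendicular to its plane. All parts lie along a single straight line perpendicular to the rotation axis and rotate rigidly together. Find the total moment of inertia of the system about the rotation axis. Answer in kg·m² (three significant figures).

3.04

Thin rod: I_cm = (1/12)ML² = (1/12)(0.269)(0.355)² = 0.0028251 kg·m²; centre at d = 0.1775 m, so the parallel axis theorem gives I = 0.0028251 + (0.269)(0.1775)² = 0.0113 kg·m².
Thin ring: I_cm = MR² = (2.9)(0.523)² = 0.79323 kg·m²; centre at d = 0.1775 + 0.1775 + 0.523 = 0.878 m, so the parallel axis theorem gives I = 0.79323 + (2.9)(0.878)² = 3.0288 kg·m².
Total I = 0.0113 + 3.0288 = 3.0401 kg·m².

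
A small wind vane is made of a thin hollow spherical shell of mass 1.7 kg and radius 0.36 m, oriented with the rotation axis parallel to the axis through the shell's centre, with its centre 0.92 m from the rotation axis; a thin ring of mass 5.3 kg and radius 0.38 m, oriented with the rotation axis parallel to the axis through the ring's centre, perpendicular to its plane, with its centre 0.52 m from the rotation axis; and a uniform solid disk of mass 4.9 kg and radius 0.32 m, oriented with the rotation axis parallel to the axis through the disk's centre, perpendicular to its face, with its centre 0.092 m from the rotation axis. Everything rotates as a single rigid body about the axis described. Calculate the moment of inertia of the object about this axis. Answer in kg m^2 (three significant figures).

Spherical shell: I_cm = (2/3)MR² = (2/3)(1.7)(0.36)² = 0.14688 kg m^2; centre at d = 0.92 m, so the parallel axis theorem gives I = 0.14688 + (1.7)(0.92)² = 1.5858 kg m^2.
Thin ring: I_cm = MR² = (5.3)(0.38)² = 0.76532 kg m^2; centre at d = 0.52 m, so the parallel axis theorem gives I = 0.76532 + (5.3)(0.52)² = 2.1984 kg m^2.
Solid disk: I_cm = (1/2)MR² = (1/2)(4.9)(0.32)² = 0.25088 kg m^2; centre at d = 0.092 m, so the parallel axis theorem gives I = 0.25088 + (4.9)(0.092)² = 0.29235 kg m^2.
Total I = 1.5858 + 2.1984 + 0.29235 = 4.0766 kg m^2.

4.08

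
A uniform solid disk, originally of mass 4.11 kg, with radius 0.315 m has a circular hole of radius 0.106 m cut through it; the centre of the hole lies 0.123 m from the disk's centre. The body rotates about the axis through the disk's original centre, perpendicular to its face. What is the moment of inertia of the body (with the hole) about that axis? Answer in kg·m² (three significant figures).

Unpierced body about its centre: I₀ = (1/2)MR² = (1/2)(4.11)(0.315)² = 0.20391 kg·m².
The removed disk has mass m = M·(r/R)² = (4.11)(0.106/0.315)² = 0.46541 kg (same uniform areal density).
Its moment of inertia about the rotation axis (parallel-axis theorem): I_hole = (1/2)mr² + md² = (1/2)(0.46541)(0.106)² + (0.46541)(0.123)² = 0.0096558 kg·m².
Treating the hole as negative mass, I = I₀ − I_hole = 0.20391 − 0.0096558 = 0.19425 kg·m².

0.194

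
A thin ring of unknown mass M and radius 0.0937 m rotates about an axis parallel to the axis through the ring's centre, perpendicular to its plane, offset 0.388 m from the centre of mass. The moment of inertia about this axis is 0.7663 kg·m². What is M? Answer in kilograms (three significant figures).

4.81

I = I_cm + Md² = MR² + Md² = M·[1·(0.0937)² + (0.388)²] = M·0.15932.
So M = 0.7663 / 0.15932 = 4.8097 kg.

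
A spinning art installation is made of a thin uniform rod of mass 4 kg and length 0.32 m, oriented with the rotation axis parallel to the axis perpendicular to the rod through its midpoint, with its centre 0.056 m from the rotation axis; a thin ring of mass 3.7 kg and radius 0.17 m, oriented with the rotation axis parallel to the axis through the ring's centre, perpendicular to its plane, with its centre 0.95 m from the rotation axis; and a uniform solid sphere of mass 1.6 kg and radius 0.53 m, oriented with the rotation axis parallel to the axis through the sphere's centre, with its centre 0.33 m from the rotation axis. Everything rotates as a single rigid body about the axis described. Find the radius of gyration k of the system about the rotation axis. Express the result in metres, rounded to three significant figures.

Thin rod: I_cm = (1/12)ML² = (1/12)(4)(0.32)² = 0.034133 kg m^2; centre at d = 0.056 m, so I = I_cm + Md² gives I = 0.034133 + (4)(0.056)² = 0.046677 kg m^2.
Thin ring: I_cm = MR² = (3.7)(0.17)² = 0.10693 kg m^2; centre at d = 0.95 m, so I = I_cm + Md² gives I = 0.10693 + (3.7)(0.95)² = 3.4462 kg m^2.
Solid sphere: I_cm = (2/5)MR² = (2/5)(1.6)(0.53)² = 0.17978 kg m^2; centre at d = 0.33 m, so I = I_cm + Md² gives I = 0.17978 + (1.6)(0.33)² = 0.35402 kg m^2.
Total I = 3.8469 kg m^2; total mass M = 9.3 kg.
k = √(I/M) = √(3.8469/9.3) = 0.64315 m.

0.643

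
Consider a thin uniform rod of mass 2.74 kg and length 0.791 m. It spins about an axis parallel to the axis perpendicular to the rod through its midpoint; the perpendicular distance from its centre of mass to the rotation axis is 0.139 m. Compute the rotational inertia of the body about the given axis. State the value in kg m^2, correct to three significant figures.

I_cm = (1/12)ML² = (1/12)(2.74)(0.791)² = 0.14286 kg m^2; centre at d = 0.139 m, so I = I_cm + Md² gives I = 0.14286 + (2.74)(0.139)² = 0.1958 kg m^2.

0.196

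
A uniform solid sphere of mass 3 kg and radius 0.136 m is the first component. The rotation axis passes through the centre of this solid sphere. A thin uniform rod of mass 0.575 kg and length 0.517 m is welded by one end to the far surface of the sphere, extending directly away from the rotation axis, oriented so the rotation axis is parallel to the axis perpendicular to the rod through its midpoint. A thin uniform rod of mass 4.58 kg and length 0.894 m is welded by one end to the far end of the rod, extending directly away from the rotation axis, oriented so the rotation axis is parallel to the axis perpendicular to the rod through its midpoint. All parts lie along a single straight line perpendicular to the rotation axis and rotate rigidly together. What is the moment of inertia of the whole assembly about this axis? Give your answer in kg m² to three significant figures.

5.97

Solid sphere: I_cm = (2/5)MR² = (2/5)(3)(0.136)² = 0.022195 kg m²; axis through the centre, so I = 0.022195 kg m².
Thin rod: I_cm = (1/12)ML² = (1/12)(0.575)(0.517)² = 0.012808 kg m²; centre at d = 0.136 + 0.2585 = 0.3945 m, so the parallel axis theorem gives I = 0.012808 + (0.575)(0.3945)² = 0.10229 kg m².
Thin rod: I_cm = (1/12)ML² = (1/12)(4.58)(0.894)² = 0.30504 kg m²; centre at d = 0.136 + 0.2585 + 0.2585 + 0.447 = 1.1 m, so the parallel axis theorem gives I = 0.30504 + (4.58)(1.1)² = 5.8468 kg m².
Total I = 0.022195 + 0.10229 + 5.8468 = 5.9713 kg m².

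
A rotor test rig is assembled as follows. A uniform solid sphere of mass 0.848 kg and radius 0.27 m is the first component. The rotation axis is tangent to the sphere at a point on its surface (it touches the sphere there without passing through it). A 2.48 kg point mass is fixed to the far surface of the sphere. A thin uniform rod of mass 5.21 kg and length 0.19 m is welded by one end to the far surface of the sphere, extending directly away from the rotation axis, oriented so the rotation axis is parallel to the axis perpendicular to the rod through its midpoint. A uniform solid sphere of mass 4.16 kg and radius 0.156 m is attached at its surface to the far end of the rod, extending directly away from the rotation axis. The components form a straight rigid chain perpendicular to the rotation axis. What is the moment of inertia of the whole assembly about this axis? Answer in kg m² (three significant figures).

Solid sphere: I_cm = (2/5)MR² = (2/5)(0.848)(0.27)² = 0.024728 kg m²; centre at d = 0.27 m, so I = I_cm + Md² gives I = 0.024728 + (0.848)(0.27)² = 0.086547 kg m².
Point mass: I_cm = 0; centre at d = 0.27 + 0.27 = 0.54 m, so I = I_cm + Md² gives I = 0 + (2.48)(0.54)² = 0.72317 kg m².
Thin rod: I_cm = (1/12)ML² = (1/12)(5.21)(0.19)² = 0.015673 kg m²; centre at d = 0.27 + 0.27 + 0.095 = 0.635 m, so I = I_cm + Md² gives I = 0.015673 + (5.21)(0.635)² = 2.1165 kg m².
Solid sphere: I_cm = (2/5)MR² = (2/5)(4.16)(0.156)² = 0.040495 kg m²; centre at d = 0.27 + 0.27 + 0.095 + 0.095 + 0.156 = 0.886 m, so I = I_cm + Md² gives I = 0.040495 + (4.16)(0.886)² = 3.3061 kg m².
Total I = 0.086547 + 0.72317 + 2.1165 + 3.3061 = 6.2323 kg m².

6.23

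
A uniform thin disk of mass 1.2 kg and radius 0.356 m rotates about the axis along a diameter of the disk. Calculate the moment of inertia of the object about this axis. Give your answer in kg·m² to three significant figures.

I_cm = (1/4)MR² = (1/4)(1.2)(0.356)² = 0.038021 kg·m²; axis through the centre, so I = 0.038021 kg·m².

0.0380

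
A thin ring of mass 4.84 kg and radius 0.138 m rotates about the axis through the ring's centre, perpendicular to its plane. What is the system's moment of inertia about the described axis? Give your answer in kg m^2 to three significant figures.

I_cm = MR² = (4.84)(0.138)² = 0.092173 kg m^2; axis through the centre, so I = 0.092173 kg m^2.

0.0922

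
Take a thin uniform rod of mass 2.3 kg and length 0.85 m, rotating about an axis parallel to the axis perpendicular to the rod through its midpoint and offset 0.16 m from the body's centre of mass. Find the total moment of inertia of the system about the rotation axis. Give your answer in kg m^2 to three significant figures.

0.197

I_cm = (1/12)ML² = (1/12)(2.3)(0.85)² = 0.13848 kg m^2; centre at d = 0.16 m, so the parallel axis theorem gives I = 0.13848 + (2.3)(0.16)² = 0.19736 kg m^2.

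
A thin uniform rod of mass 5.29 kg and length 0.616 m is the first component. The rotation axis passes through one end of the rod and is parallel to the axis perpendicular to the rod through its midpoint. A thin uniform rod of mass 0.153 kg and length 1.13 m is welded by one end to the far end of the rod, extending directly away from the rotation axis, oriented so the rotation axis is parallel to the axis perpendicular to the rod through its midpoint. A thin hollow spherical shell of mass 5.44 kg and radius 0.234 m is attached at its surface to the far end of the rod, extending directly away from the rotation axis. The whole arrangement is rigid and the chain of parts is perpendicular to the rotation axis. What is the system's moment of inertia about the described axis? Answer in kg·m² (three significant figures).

22.4

Thin rod: I_cm = (1/12)ML² = (1/12)(5.29)(0.616)² = 0.16728 kg·m²; centre at d = 0.308 m, so the parallel axis theorem gives I = 0.16728 + (5.29)(0.308)² = 0.66911 kg·m².
Thin rod: I_cm = (1/12)ML² = (1/12)(0.153)(1.13)² = 0.01628 kg·m²; centre at d = 0.308 + 0.308 + 0.565 = 1.181 m, so the parallel axis theorem gives I = 0.01628 + (0.153)(1.181)² = 0.22968 kg·m².
Spherical shell: I_cm = (2/3)MR² = (2/3)(5.44)(0.234)² = 0.19858 kg·m²; centre at d = 0.308 + 0.308 + 0.565 + 0.565 + 0.234 = 1.98 m, so the parallel axis theorem gives I = 0.19858 + (5.44)(1.98)² = 21.526 kg·m².
Total I = 0.66911 + 0.22968 + 21.526 = 22.424 kg·m².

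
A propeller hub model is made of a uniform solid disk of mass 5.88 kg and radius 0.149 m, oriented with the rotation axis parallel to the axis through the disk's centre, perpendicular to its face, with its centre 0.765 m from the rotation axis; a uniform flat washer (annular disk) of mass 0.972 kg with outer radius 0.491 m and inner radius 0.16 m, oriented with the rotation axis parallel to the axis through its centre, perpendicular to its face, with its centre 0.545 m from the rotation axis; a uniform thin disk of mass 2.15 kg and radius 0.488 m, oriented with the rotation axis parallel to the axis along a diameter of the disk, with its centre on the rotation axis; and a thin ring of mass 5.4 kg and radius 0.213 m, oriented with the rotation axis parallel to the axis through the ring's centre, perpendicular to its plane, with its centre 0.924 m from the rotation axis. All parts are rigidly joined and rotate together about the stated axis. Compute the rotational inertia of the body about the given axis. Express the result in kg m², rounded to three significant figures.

8.91

Solid disk: I_cm = (1/2)MR² = (1/2)(5.88)(0.149)² = 0.065271 kg m²; centre at d = 0.765 m, so I = I_cm + Md² gives I = 0.065271 + (5.88)(0.765)² = 3.5064 kg m².
Annular disk: I_cm = (1/2)M(R²+r²) = (1/2)(0.972)[(0.491)² + (0.16)²] = 0.12961 kg m²; centre at d = 0.545 m, so I = I_cm + Md² gives I = 0.12961 + (0.972)(0.545)² = 0.41832 kg m².
Thin disk: I_cm = (1/4)MR² = (1/4)(2.15)(0.488)² = 0.128 kg m²; axis through the centre, so I = 0.128 kg m².
Thin ring: I_cm = MR² = (5.4)(0.213)² = 0.24499 kg m²; centre at d = 0.924 m, so I = I_cm + Md² gives I = 0.24499 + (5.4)(0.924)² = 4.8554 kg m².
Total I = 3.5064 + 0.41832 + 0.128 + 4.8554 = 8.9081 kg m².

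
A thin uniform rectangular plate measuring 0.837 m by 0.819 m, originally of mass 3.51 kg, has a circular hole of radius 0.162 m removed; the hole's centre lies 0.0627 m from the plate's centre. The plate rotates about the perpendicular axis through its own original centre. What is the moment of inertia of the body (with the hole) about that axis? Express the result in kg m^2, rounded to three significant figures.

0.394

Unpierced body about its centre: I₀ = (1/12)M(a²+b²) = (1/12)(3.51)[(0.837)² + (0.819)²] = 0.40111 kg m^2.
The removed disk has mass m = M·πr²/(ab) = (3.51)·π(0.162)²/(0.837·0.819) = 0.42216 kg (same uniform areal density).
Its moment of inertia about the rotation axis (parallel-axis theorem): I_hole = (1/2)mr² + md² = (1/2)(0.42216)(0.162)² + (0.42216)(0.0627)² = 0.0071992 kg m^2.
Treating the hole as negative mass, I = I₀ − I_hole = 0.40111 − 0.0071992 = 0.39391 kg m^2.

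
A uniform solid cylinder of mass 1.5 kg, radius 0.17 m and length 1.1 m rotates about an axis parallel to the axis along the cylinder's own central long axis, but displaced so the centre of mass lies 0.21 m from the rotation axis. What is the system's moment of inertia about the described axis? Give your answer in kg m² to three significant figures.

I_cm = (1/2)MR² = (1/2)(1.5)(0.17)² = 0.021675 kg m²; centre at d = 0.21 m, so the parallel axis theorem gives I = 0.021675 + (1.5)(0.21)² = 0.087825 kg m².

0.0878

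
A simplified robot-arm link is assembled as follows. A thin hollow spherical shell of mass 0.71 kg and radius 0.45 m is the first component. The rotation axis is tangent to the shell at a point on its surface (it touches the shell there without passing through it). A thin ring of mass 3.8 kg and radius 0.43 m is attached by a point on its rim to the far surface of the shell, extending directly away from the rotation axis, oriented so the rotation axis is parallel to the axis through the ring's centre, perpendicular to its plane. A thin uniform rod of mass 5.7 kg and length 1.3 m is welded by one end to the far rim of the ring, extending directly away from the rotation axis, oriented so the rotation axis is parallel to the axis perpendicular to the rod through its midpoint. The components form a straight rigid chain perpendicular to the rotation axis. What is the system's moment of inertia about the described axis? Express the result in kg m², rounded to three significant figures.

Spherical shell: I_cm = (2/3)MR² = (2/3)(0.71)(0.45)² = 0.09585 kg m²; centre at d = 0.45 m, so I = I_cm + Md² gives I = 0.09585 + (0.71)(0.45)² = 0.23963 kg m².
Thin ring: I_cm = MR² = (3.8)(0.43)² = 0.70262 kg m²; centre at d = 0.45 + 0.45 + 0.43 = 1.33 m, so I = I_cm + Md² gives I = 0.70262 + (3.8)(1.33)² = 7.4244 kg m².
Thin rod: I_cm = (1/12)ML² = (1/12)(5.7)(1.3)² = 0.80275 kg m²; centre at d = 0.45 + 0.45 + 0.43 + 0.43 + 0.65 = 2.41 m, so I = I_cm + Md² gives I = 0.80275 + (5.7)(2.41)² = 33.909 kg m².
Total I = 0.23963 + 7.4244 + 33.909 = 41.573 kg m².

41.6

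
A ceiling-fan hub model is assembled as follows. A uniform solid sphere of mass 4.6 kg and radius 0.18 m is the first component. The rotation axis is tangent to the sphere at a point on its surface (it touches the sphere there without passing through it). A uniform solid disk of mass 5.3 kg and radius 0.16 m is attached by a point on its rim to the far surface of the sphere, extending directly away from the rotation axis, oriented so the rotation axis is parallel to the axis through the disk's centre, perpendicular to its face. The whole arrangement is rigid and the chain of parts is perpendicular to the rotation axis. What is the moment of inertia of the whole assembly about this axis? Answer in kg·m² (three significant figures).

Solid sphere: I_cm = (2/5)MR² = (2/5)(4.6)(0.18)² = 0.059616 kg·m²; centre at d = 0.18 m, so I = I_cm + Md² gives I = 0.059616 + (4.6)(0.18)² = 0.20866 kg·m².
Solid disk: I_cm = (1/2)MR² = (1/2)(5.3)(0.16)² = 0.06784 kg·m²; centre at d = 0.18 + 0.18 + 0.16 = 0.52 m, so I = I_cm + Md² gives I = 0.06784 + (5.3)(0.52)² = 1.501 kg·m².
Total I = 0.20866 + 1.501 = 1.7096 kg·m².

1.71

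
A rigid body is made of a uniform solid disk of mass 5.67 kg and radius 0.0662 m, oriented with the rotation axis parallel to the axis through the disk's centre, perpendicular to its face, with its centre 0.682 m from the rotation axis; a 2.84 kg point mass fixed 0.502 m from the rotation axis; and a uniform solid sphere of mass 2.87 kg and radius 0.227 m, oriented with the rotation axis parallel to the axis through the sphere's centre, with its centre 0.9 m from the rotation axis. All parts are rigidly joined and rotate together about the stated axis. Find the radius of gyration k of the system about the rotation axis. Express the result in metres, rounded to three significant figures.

Solid disk: I_cm = (1/2)MR² = (1/2)(5.67)(0.0662)² = 0.012424 kg m^2; centre at d = 0.682 m, so I = I_cm + Md² gives I = 0.012424 + (5.67)(0.682)² = 2.6497 kg m^2.
Point mass: I_cm = 0; centre at d = 0.502 m, so I = I_cm + Md² gives I = 0 + (2.84)(0.502)² = 0.71569 kg m^2.
Solid sphere: I_cm = (2/5)MR² = (2/5)(2.87)(0.227)² = 0.059155 kg m^2; centre at d = 0.9 m, so I = I_cm + Md² gives I = 0.059155 + (2.87)(0.9)² = 2.3839 kg m^2.
Total I = 5.7492 kg m^2; total mass M = 11.38 kg.
k = √(I/M) = √(5.7492/11.38) = 0.71078 m.

0.711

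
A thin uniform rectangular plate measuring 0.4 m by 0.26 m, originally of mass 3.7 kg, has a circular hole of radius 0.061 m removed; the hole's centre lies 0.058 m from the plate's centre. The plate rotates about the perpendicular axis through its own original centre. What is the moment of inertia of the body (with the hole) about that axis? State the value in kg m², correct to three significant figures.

0.0680

Unpierced body about its centre: I₀ = (1/12)M(a²+b²) = (1/12)(3.7)[(0.4)² + (0.26)²] = 0.070177 kg m².
The removed disk has mass m = M·πr²/(ab) = (3.7)·π(0.061)²/(0.4·0.26) = 0.41589 kg (same uniform areal density).
Its moment of inertia about the rotation axis (parallel-axis theorem): I_hole = (1/2)mr² + md² = (1/2)(0.41589)(0.061)² + (0.41589)(0.058)² = 0.0021728 kg m².
Treating the hole as negative mass, I = I₀ − I_hole = 0.070177 − 0.0021728 = 0.068004 kg m².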